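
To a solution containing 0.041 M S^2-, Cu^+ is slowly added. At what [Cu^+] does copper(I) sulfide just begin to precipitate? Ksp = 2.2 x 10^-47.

Cu2S(s) ⇌ 2 Cu^+ + S^2-
Ksp = [Cu^+]^2[S^2-]
Precipitation begins when Q = Ksp. With [S^2-] = 0.041 M:
2.2 x 10^-47 = (0.041) × [Cu^+]^2
[Cu^+] = (2.2 x 10^-47 / 4.1 × 10^-2)^(1/2) = 2.3 × 10^-23 M

[Cu^+] ≈ 2.3 × 10^-23 M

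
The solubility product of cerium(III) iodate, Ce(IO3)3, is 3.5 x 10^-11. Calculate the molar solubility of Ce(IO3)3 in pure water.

Ce(IO3)3(s) ⇌ Ce^3+(aq) + 3 IO3^-(aq)
Ksp = [Ce^3+][IO3^-]^3
With molar solubility s: [Ce^3+] = s, [IO3^-] = 3s.
Substituting: Ksp = s(3s)^3 = 27s^4
s^4 = 3.5 x 10^-11 / 27, so s = 1.1 × 10^-3 M

s ≈ 1.1 × 10^-3 M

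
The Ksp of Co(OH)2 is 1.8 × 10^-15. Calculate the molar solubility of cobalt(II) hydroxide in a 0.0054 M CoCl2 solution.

s ≈ 2.9 × 10^-7 M

Co(OH)2(s) ⇌ Co^2+(aq) + 2 OH^-(aq)
Ksp = [Co^2+][OH^-]^2
Let s = moles of Co(OH)2 that dissolve per litre. [Co^2+] = 0.0054 + s ≈ 0.0054, [OH^-] = 2s (common-ion effect: Co^2+ is already 0.0054 M).
Ksp ≈ 0.0054 × (2s)^2
s = 2.9 × 10^-7 M
Check: s = 2.9 × 10^-7 ≪ 0.0054, so the approximation is valid.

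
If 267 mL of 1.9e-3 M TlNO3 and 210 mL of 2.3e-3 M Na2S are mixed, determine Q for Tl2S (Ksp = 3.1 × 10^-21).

Q = 1.1 x 10^-9

Total volume = 267 + 210 = 477 mL.
[Tl^+] = 1.9 x 10^-3 × (267/477) = 1.06 × 10^-3 M
[S^2-] = 2.3 × 10^-3 × (210/477) = 1.01 × 10^-3 M
Tl2S(s) ⇌ 2 Tl^+(aq) + S^2-(aq), so Q = [Tl^+]^2[S^2-]
Q = (1.06 x 10^-3)^2(1.01 × 10^-3) = 1.1 × 10^-9
Q > Ksp, so Tl2S will precipitate.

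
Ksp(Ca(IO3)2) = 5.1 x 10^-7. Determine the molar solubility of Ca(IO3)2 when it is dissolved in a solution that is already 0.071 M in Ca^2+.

1.3 x 10^-3 M

Ca(IO3)2(s) ⇌ Ca^2+(aq) + 2 IO3^-(aq)
Ksp = [Ca^2+][IO3^-]^2
Let s be the molar solubility in this solution. [Ca^2+] = 0.071 + s ≈ 0.071, [IO3^-] = 2s (common-ion effect: Ca^2+ is already 0.071 M).
Ksp ≈ 0.071 × (2s)^2
s = 1.3 × 10^-3 M
Check: s = 1.3 × 10^-3 ≪ 0.071, so the approximation is valid.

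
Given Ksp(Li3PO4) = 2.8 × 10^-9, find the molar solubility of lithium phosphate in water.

Li3PO4(s) <=> 3 Li^+ + PO4^3-
Ksp = [Li^+]^3[PO4^3-]
Let s = molar solubility. Then [Li^+] = 3s and [PO4^3-] = s.
Ksp = (3s)^3s = 27s^4
s^4 = 2.8 × 10^-9 / 27, so s = 3.2 x 10^-3 M

3.2e-3 M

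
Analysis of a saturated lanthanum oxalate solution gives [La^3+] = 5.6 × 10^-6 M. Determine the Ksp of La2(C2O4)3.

La2(C2O4)3(s) <=> 2 La^3+ + 3 C2O4^2-
Stoichiometry gives [C2O4^2-] = (3/2)[La^3+] = 8.40 x 10^-6 M.
Ksp = [La^3+]^2[C2O4^2-]^3
Ksp = (5.6 x 10^-6)^2 × (8.40 × 10^-6)^3 = 1.9 × 10^-26

Ksp = 1.9e-26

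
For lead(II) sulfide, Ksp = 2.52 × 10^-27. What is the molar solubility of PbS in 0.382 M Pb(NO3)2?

PbS(s) <=> Pb^2+(aq) + S^2-(aq)
Ksp = [Pb^2+][S^2-]
Let s be the molar solubility in this solution. [Pb^2+] = 0.382 + s ≈ 0.382, [S^2-] = s (common-ion effect: Pb^2+ is already 0.382 M).
Ksp ≈ 0.382 × s
s = 6.60 × 10^-27 M
Check: s = 6.6 × 10^-27 ≪ 0.382, so the approximation is valid.

s ≈ 6.60e-27 M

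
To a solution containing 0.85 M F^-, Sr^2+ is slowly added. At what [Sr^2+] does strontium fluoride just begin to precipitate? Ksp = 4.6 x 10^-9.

6.4 × 10^-9 M

SrF2(s) <=> Sr^2+ + 2 F^-
Ksp = [Sr^2+][F^-]^2
Precipitation begins when Q = Ksp. With [F^-] = 0.85 M:
4.6 x 10^-9 = (0.85)^2 × [Sr^2+]
[Sr^2+] = (4.6 x 10^-9 / 7.23 × 10^-1) = 6.4 × 10^-9 M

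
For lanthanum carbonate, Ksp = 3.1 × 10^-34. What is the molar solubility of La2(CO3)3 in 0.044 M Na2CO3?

s ≈ 9.5 × 10^-16 M

La2(CO3)3(s) <=> 2 La^3+(aq) + 3 CO3^2-(aq)
Ksp = [La^3+]^2[CO3^2-]^3
Let s = moles of La2(CO3)3 that dissolve per litre. [La^3+] = 2s, [CO3^2-] = 0.044 + 3s ≈ 0.044 (Ksp is small, so little additional dissolves).
Ksp ≈ (2s)^2 × (0.044)^3
s = 9.5 x 10^-16 M
Check: 3s = 2.9 x 10^-15 ≪ 0.044, so the approximation is valid.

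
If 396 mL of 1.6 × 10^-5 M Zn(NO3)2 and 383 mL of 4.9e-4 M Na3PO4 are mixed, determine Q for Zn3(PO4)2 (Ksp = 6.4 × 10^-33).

3.1 x 10^-23

Total volume = 396 + 383 = 779 mL.
[Zn^2+] = 1.6 × 10^-5 × (396/779) = 8.13 x 10^-6 M
[PO4^3-] = 4.9 × 10^-4 × (383/779) = 2.41 x 10^-4 M
Zn3(PO4)2(s) <=> 3 Zn^2+ + 2 PO4^3-, so Q = [Zn^2+]^3[PO4^3-]^2
Q = (8.13 × 10^-6)^3(2.41 × 10^-4)^2 = 3.1 × 10^-23
Q > Ksp, so Zn3(PO4)2 will precipitate.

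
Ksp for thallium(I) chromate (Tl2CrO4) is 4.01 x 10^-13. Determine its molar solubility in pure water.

Tl2CrO4(s) ⇌ 2 Tl^+ + CrO4^2-
Ksp = [Tl^+]^2[CrO4^2-]
Let s = molar solubility. Then [Tl^+] = 2s and [CrO4^2-] = s.
Substituting: Ksp = (2s)^2s = 4s^3
s^3 = 4.01 x 10^-13 / 4, so s = 4.65 x 10^-5 M

s = 4.65 × 10^-5 M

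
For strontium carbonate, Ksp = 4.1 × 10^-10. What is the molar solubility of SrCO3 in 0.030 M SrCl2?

1.4 × 10^-8 M

SrCO3(s) ⇌ Sr^2+ + CO3^2-
Ksp = [Sr^2+][CO3^2-]
Let s = moles of SrCO3 that dissolve per litre. [Sr^2+] = 0.030 + s ≈ 0.030, [CO3^2-] = s (common-ion effect: Sr^2+ is already 0.030 M).
Ksp ≈ 0.030 × s
s = 1.4 × 10^-8 M
Check: s = 1.4 x 10^-8 ≪ 0.030, so the approximation is valid.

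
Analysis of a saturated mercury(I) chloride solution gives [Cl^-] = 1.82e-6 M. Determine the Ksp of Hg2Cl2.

Hg2Cl2(s) ⇌ Hg2^2+(aq) + 2 Cl^-(aq)
Stoichiometry gives [Hg2^2+] = (1/2)[Cl^-] = 9.100 × 10^-7 M.
Ksp = [Hg2^2+][Cl^-]^2
Ksp = 9.100 × 10^-7 × (1.82 × 10^-6)^2 = 3.01 × 10^-18

3.01e-18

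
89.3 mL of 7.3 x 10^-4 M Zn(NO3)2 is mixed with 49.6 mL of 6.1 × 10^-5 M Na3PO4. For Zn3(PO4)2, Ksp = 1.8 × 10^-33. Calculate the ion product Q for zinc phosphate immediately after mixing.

Q = 4.9e-20

Total volume = 89.3 + 49.6 = 138.9 mL.
[Zn^2+] = 7.3 × 10^-4 × (89.3/138.9) = 4.69 × 10^-4 M
[PO4^3-] = 6.1 × 10^-5 × (49.6/138.9) = 2.18 × 10^-5 M
Zn3(PO4)2(s) ⇌ 3 Zn^2+ + 2 PO4^3-, so Q = [Zn^2+]^3[PO4^3-]^2
Q = (4.69 × 10^-4)^3(2.18 × 10^-5)^2 = 4.9 × 10^-20
Q > Ksp, so Zn3(PO4)2 will precipitate.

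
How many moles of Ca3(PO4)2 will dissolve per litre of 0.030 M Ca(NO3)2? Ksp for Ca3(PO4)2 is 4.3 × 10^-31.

6.3e-14 M

Ca3(PO4)2(s) ⇌ 3 Ca^2+(aq) + 2 PO4^3-(aq)
Ksp = [Ca^2+]^3[PO4^3-]^2
Let s be the molar solubility in this solution. [Ca^2+] = 0.030 + 3s ≈ 0.030, [PO4^3-] = 2s (Ksp is small, so little additional dissolves).
Ksp ≈ (0.030)^3 × (2s)^2
s = 6.3 x 10^-14 M
Check: 3s = 1.9 × 10^-13 ≪ 0.030, so the approximation is valid.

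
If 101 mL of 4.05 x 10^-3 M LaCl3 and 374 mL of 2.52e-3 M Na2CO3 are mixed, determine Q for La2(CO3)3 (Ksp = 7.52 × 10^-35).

Q = 5.79e-15

Total volume = 101 + 374 = 475 mL.
[La^3+] = 4.05 x 10^-3 × (101/475) = 8.612 × 10^-4 M
[CO3^2-] = 2.52 × 10^-3 × (374/475) = 1.984 × 10^-3 M
La2(CO3)3(s) ⇌ 2 La^3+(aq) + 3 CO3^2-(aq), so Q = [La^3+]^2[CO3^2-]^3
Q = (8.612 x 10^-4)^2(1.984 × 10^-3)^3 = 5.79 x 10^-15
Q > Ksp, so La2(CO3)3 will precipitate.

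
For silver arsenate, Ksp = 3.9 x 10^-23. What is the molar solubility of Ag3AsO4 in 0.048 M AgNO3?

s = 3.5 × 10^-19 M

Ag3AsO4(s) ⇌ 3 Ag^+ + AsO4^3-
Ksp = [Ag^+]^3[AsO4^3-]
Let s be the molar solubility in this solution. [Ag^+] = 0.048 + 3s ≈ 0.048, [AsO4^3-] = s (common-ion effect: Ag^+ is already 0.048 M).
Ksp ≈ (0.048)^3 × s
s = 3.5 × 10^-19 M
Check: 3s = 1.1 × 10^-18 ≪ 0.048, so the approximation is valid.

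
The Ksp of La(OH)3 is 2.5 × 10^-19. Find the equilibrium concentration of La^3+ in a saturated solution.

La(OH)3(s) <=> La^3+(aq) + 3 OH^-(aq)
Ksp = [La^3+][OH^-]^3
If s mol/L of La(OH)3 dissolves, [La^3+] = s and [OH^-] = 3s.
Ksp = s(3s)^3 = 27s^4
s^4 = 2.5 × 10^-19 / 27, so s = 9.81 x 10^-6 M
[La^3+] = s = 9.8 x 10^-6 M

9.8 × 10^-6 M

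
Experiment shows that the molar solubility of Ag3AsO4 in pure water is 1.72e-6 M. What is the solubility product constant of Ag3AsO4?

Ag3AsO4(s) <=> 3 Ag^+(aq) + AsO4^3-(aq)
For each mole of Ag3AsO4 that dissolves: [Ag^+] = 3s, [AsO4^3-] = s.
Ksp = [Ag^+]^3[AsO4^3-]
Ksp = (3s)^3s = 27s^4
With s = 1.72 × 10^-6: Ksp = 2.36 × 10^-22

2.36 × 10^-22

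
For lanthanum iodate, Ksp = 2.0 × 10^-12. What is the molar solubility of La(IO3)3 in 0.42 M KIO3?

s ≈ 2.7 x 10^-11 M

La(IO3)3(s) ⇌ La^3+ + 3 IO3^-
Ksp = [La^3+][IO3^-]^3
Let s be the molar solubility in this solution. [La^3+] = s, [IO3^-] = 0.42 + 3s ≈ 0.42 (since IO3^- from KIO3 dominates).
Ksp ≈ s × (0.42)^3
s = 2.7 × 10^-11 M
Check: 3s = 8.1 × 10^-11 ≪ 0.42, so the approximation is valid.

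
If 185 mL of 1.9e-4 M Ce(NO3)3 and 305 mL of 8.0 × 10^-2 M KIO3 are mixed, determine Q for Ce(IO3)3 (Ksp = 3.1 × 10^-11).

Total volume = 185 + 305 = 490 mL.
[Ce^3+] = 1.9 x 10^-4 × (185/490) = 7.17 × 10^-5 M
[IO3^-] = 8.0 x 10^-2 × (305/490) = 4.98 × 10^-2 M
Ce(IO3)3(s) <=> Ce^3+(aq) + 3 IO3^-(aq), so Q = [Ce^3+][IO3^-]^3
Q = (7.17 × 10^-5)(4.98 × 10^-2)^3 = 8.9 × 10^-9
Q > Ksp, so Ce(IO3)3 will precipitate.

Q = 8.9 × 10^-9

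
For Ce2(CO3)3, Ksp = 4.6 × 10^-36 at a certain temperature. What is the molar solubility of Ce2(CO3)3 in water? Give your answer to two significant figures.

Ce2(CO3)3(s) ⇌ 2 Ce^3+ + 3 CO3^2-
Ksp = [Ce^3+]^2[CO3^2-]^3
If s mol/L of Ce2(CO3)3 dissolves, [Ce^3+] = 2s and [CO3^2-] = 3s.
Substituting: Ksp = (2s)^2(3s)^3 = 108s^5
Solving, s = (4.6 × 10^-36/108)^(1/5) = 3.4 × 10^-8 M

3.4 x 10^-8 M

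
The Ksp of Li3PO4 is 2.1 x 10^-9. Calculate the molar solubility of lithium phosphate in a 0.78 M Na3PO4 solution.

4.6 x 10^-4 M

Li3PO4(s) ⇌ 3 Li^+(aq) + PO4^3-(aq)
Ksp = [Li^+]^3[PO4^3-]
If s mol/L dissolves here, [Li^+] = 3s, [PO4^3-] = 0.78 + s ≈ 0.78 (Ksp is small, so little additional dissolves).
Ksp ≈ (3s)^3 × 0.78
s = 4.6 × 10^-4 M
Check: s = 4.6 × 10^-4 ≪ 0.78, so the approximation is valid.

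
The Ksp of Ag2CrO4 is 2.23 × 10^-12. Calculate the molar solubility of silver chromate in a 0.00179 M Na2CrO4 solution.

Ag2CrO4(s) ⇌ 2 Ag^+ + CrO4^2-
Ksp = [Ag^+]^2[CrO4^2-]
Let s = moles of Ag2CrO4 that dissolve per litre. [Ag^+] = 2s, [CrO4^2-] = 0.00179 + s ≈ 0.00179 (common-ion effect: CrO4^2- is already 0.00179 M).
Ksp ≈ (2s)^2 × 0.00179
s = 1.76 × 10^-5 M
Check: s = 1.8 × 10^-5 ≪ 0.00179, so the approximation is valid.

1.76 × 10^-5 M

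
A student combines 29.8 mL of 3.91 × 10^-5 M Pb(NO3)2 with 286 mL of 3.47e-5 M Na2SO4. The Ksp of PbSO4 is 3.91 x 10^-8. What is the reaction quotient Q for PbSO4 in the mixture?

1.16 × 10^-10

Total volume = 29.8 + 286 = 315.8 mL.
[Pb^2+] = 3.91 × 10^-5 × (29.8/315.8) = 3.690 × 10^-6 M
[SO4^2-] = 3.47 × 10^-5 × (286/315.8) = 3.143 × 10^-5 M
PbSO4(s) <=> Pb^2+ + SO4^2-, so Q = [Pb^2+][SO4^2-]
Q = (3.690 × 10^-6)(3.143 × 10^-5) = 1.16 × 10^-10
Q < Ksp, so no precipitate of PbSO4 forms.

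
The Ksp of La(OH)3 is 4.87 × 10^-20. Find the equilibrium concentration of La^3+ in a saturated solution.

La(OH)3(s) <=> La^3+ + 3 OH^-
Ksp = [La^3+][OH^-]^3
For each mole of La(OH)3 that dissolves: [La^3+] = s, [OH^-] = 3s.
Ksp = s(3s)^3 = 27s^4
s^4 = 4.87 × 10^-20 / 27, so s = 6.517 × 10^-6 M
[La^3+] = s = 6.52 x 10^-6 M

[La^3+] = 6.52e-6 M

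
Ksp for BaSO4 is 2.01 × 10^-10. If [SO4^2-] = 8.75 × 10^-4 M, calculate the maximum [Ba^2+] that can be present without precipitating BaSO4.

BaSO4(s) ⇌ Ba^2+(aq) + SO4^2-(aq)
Ksp = [Ba^2+][SO4^2-]
Precipitation begins when Q = Ksp. With [SO4^2-] = 8.75 × 10^-4 M:
2.01 × 10^-10 = (8.75 × 10^-4) × [Ba^2+]
[Ba^2+] = (2.01 × 10^-10 / 8.75 × 10^-4) = 2.30 × 10^-7 M

[Ba^2+] = 2.30 x 10^-7 M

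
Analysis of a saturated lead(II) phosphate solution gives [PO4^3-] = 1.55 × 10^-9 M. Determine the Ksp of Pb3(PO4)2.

3.02 × 10^-44

Pb3(PO4)2(s) <=> 3 Pb^2+(aq) + 2 PO4^3-(aq)
Stoichiometry gives [Pb^2+] = (3/2)[PO4^3-] = 2.325 x 10^-9 M.
Ksp = [Pb^2+]^3[PO4^3-]^2
Ksp = (2.325 × 10^-9)^3 × (1.55 × 10^-9)^2 = 3.02 × 10^-44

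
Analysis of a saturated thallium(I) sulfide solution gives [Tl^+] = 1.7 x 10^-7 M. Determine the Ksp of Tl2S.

Tl2S(s) ⇌ 2 Tl^+ + S^2-
Stoichiometry gives [S^2-] = (1/2)[Tl^+] = 8.50 x 10^-8 M.
Ksp = [Tl^+]^2[S^2-]
Ksp = (1.7 × 10^-7)^2 × 8.50 x 10^-8 = 2.5 × 10^-21

Ksp = 2.5 × 10^-21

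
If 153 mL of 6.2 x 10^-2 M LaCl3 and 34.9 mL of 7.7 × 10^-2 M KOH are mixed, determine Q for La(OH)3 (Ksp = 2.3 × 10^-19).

1.5 × 10^-7

Total volume = 153 + 34.9 = 187.9 mL.
[La^3+] = 6.2 × 10^-2 × (153/187.9) = 5.05 × 10^-2 M
[OH^-] = 7.7 × 10^-2 × (34.9/187.9) = 1.43 x 10^-2 M
La(OH)3(s) <=> La^3+(aq) + 3 OH^-(aq), so Q = [La^3+][OH^-]^3
Q = (5.05 x 10^-2)(1.43 x 10^-2)^3 = 1.5 × 10^-7
Q > Ksp, so La(OH)3 will precipitate.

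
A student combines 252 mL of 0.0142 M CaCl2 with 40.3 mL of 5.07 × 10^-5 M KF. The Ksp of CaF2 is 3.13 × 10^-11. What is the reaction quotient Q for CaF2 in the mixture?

Total volume = 252 + 40.3 = 292.3 mL.
[Ca^2+] = 1.42 × 10^-2 × (252/292.3) = 1.224 x 10^-2 M
[F^-] = 5.07 × 10^-5 × (40.3/292.3) = 6.990 × 10^-6 M
CaF2(s) <=> Ca^2+ + 2 F^-, so Q = [Ca^2+][F^-]^2
Q = (1.224 × 10^-2)(6.990 x 10^-6)^2 = 5.98 × 10^-13
Q < Ksp, so no precipitate of CaF2 forms.

Q = 5.98 × 10^-13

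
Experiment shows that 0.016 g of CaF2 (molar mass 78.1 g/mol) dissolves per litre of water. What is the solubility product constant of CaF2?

Molar solubility s = (1.6 x 10^-2 g/L) / (78.1 g/mol) = 2.05 × 10^-4 M.
CaF2(s) <=> Ca^2+ + 2 F^-
With molar solubility s: [Ca^2+] = s, [F^-] = 2s.
Ksp = [Ca^2+][F^-]^2
So Ksp = s × (2s)^2 = 4s^3
Ksp = 4 × (2.05 × 10^-4)^3 = 3.4 × 10^-11

3.4 × 10^-11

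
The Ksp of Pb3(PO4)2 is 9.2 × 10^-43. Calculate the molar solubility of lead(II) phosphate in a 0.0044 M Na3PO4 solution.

Pb3(PO4)2(s) <=> 3 Pb^2+ + 2 PO4^3-
Ksp = [Pb^2+]^3[PO4^3-]^2
Let s be the molar solubility in this solution. [Pb^2+] = 3s, [PO4^3-] = 0.0044 + 2s ≈ 0.0044 (common-ion effect: PO4^3- is already 0.0044 M).
Ksp ≈ (3s)^3 × (0.0044)^2
s = 1.2 x 10^-13 M
Check: 2s = 2.4 × 10^-13 ≪ 0.0044, so the approximation is valid.

s ≈ 1.2 x 10^-13 M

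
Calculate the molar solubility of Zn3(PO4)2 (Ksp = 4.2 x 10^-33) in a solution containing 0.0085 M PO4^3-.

s = 1.3 x 10^-10 M

Zn3(PO4)2(s) ⇌ 3 Zn^2+ + 2 PO4^3-
Ksp = [Zn^2+]^3[PO4^3-]^2
If s mol/L dissolves here, [Zn^2+] = 3s, [PO4^3-] = 0.0085 + 2s ≈ 0.0085 (since the PO4^3- already present dominates).
Ksp ≈ (3s)^3 × (0.0085)^2
s = 1.3 × 10^-10 M
Check: 2s = 2.6 × 10^-10 ≪ 0.0085, so the approximation is valid.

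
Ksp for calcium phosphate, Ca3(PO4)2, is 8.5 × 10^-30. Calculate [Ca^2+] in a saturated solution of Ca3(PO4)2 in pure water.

Ca3(PO4)2(s) ⇌ 3 Ca^2+(aq) + 2 PO4^3-(aq)
Ksp = [Ca^2+]^3[PO4^3-]^2
If s mol/L of Ca3(PO4)2 dissolves, [Ca^2+] = 3s and [PO4^3-] = 2s.
So Ksp = (3s)^3 × (2s)^2 = 108s^5
s = (8.5 × 10^-30 / 108)^(1/5) = 6.01 × 10^-7 M
[Ca^2+] = 3s = 1.8 × 10^-6 M

[Ca^2+] ≈ 1.8e-6 M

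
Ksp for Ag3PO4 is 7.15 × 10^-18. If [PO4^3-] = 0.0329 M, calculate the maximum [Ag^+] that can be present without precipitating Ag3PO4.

Ag3PO4(s) <=> 3 Ag^+ + PO4^3-
Ksp = [Ag^+]^3[PO4^3-]
Precipitation begins when Q = Ksp. With [PO4^3-] = 0.0329 M:
7.15 × 10^-18 = (0.0329) × [Ag^+]^3
[Ag^+] = (7.15 × 10^-18 / 3.29 x 10^-2)^(1/3) = 6.01 × 10^-6 M

[Ag^+] = 6.01 × 10^-6 M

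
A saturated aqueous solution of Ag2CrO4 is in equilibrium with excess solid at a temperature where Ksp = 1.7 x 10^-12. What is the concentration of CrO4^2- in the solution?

[CrO4^2-] = 7.5 x 10^-5 M

Ag2CrO4(s) ⇌ 2 Ag^+(aq) + CrO4^2-(aq)
Ksp = [Ag^+]^2[CrO4^2-]
Let s = molar solubility. Then [Ag^+] = 2s and [CrO4^2-] = s.
Substituting: Ksp = (2s)^2s = 4s^3
s^3 = 1.7 x 10^-12 / 4, so s = 7.52 x 10^-5 M
[CrO4^2-] = s = 7.5 × 10^-5 M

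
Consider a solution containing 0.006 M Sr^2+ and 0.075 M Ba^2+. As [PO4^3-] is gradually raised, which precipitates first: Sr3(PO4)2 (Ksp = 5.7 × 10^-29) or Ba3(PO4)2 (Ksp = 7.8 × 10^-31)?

Each salt begins to precipitate when Q = Ksp, i.e. when [PO4^3-] reaches its threshold.
For Sr3(PO4)2: 5.7 × 10^-29 = (0.006)^3 × [PO4^3-]^2  ⇒  [PO4^3-] = 1.6 x 10^-11 M.
For Ba3(PO4)2: 7.8 × 10^-31 = (0.075)^3 × [PO4^3-]^2  ⇒  [PO4^3-] = 4.3 x 10^-14 M.
The salt with the lower threshold [PO4^3-] precipitates first: Ba3(PO4)2.

Ba3(PO4)2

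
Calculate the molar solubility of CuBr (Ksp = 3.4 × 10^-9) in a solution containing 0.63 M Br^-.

CuBr(s) <=> Cu^+ + Br^-
Ksp = [Cu^+][Br^-]
Let s be the molar solubility in this solution. [Cu^+] = s, [Br^-] = 0.63 + s ≈ 0.63 (common-ion effect: Br^- is already 0.63 M).
Ksp ≈ s × 0.63
s = 5.4 x 10^-9 M
Check: s = 5.4 × 10^-9 ≪ 0.63, so the approximation is valid.

s = 5.4 × 10^-9 M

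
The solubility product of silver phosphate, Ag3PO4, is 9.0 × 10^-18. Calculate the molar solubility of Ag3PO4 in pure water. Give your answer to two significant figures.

Ag3PO4(s) ⇌ 3 Ag^+ + PO4^3-
Ksp = [Ag^+]^3[PO4^3-]
For each mole of Ag3PO4 that dissolves: [Ag^+] = 3s, [PO4^3-] = s.
Ksp = (3s)^3s = 27s^4
Solving, s = (9.0 × 10^-18/27)^(1/4) = 2.4 × 10^-5 M

s ≈ 2.4 × 10^-5 M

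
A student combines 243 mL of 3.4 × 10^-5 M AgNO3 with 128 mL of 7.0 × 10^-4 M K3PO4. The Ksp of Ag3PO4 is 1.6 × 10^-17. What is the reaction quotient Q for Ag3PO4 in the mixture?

Q ≈ 2.7 × 10^-18

Total volume = 243 + 128 = 371 mL.
[Ag^+] = 3.4 × 10^-5 × (243/371) = 2.23 × 10^-5 M
[PO4^3-] = 7.0 × 10^-4 × (128/371) = 2.42 x 10^-4 M
Ag3PO4(s) ⇌ 3 Ag^+ + PO4^3-, so Q = [Ag^+]^3[PO4^3-]
Q = (2.23 × 10^-5)^3(2.42 x 10^-4) = 2.7 x 10^-18
Q < Ksp, so no precipitate of Ag3PO4 forms.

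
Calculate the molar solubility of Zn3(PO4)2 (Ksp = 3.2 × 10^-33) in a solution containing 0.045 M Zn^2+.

3.0 x 10^-15 M

Zn3(PO4)2(s) ⇌ 3 Zn^2+ + 2 PO4^3-
Ksp = [Zn^2+]^3[PO4^3-]^2
Let s = moles of Zn3(PO4)2 that dissolve per litre. [Zn^2+] = 0.045 + 3s ≈ 0.045, [PO4^3-] = 2s (since the Zn^2+ already present dominates).
Ksp ≈ (0.045)^3 × (2s)^2
s = 3.0 × 10^-15 M
Check: 3s = 8.9 × 10^-15 ≪ 0.045, so the approximation is valid.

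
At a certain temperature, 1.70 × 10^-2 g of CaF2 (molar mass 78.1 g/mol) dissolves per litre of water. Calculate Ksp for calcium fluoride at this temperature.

Molar solubility s = (1.70 x 10^-2 g/L) / (78.1 g/mol) = 2.177 × 10^-4 M.
CaF2(s) ⇌ Ca^2+(aq) + 2 F^-(aq)
If s mol/L of CaF2 dissolves, [Ca^2+] = s and [F^-] = 2s.
Ksp = [Ca^2+][F^-]^2
Ksp = s(2s)^2 = 4s^3
Ksp = 4 × (2.177 × 10^-4)^3 = 4.13 × 10^-11

Ksp ≈ 4.13 × 10^-11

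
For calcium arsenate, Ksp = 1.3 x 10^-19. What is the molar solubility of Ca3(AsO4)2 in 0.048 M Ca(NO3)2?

Ca3(AsO4)2(s) <=> 3 Ca^2+(aq) + 2 AsO4^3-(aq)
Ksp = [Ca^2+]^3[AsO4^3-]^2
Let s = moles of Ca3(AsO4)2 that dissolve per litre. [Ca^2+] = 0.048 + 3s ≈ 0.048, [AsO4^3-] = 2s (common-ion effect: Ca^2+ is already 0.048 M).
Ksp ≈ (0.048)^3 × (2s)^2
s = 1.7 × 10^-8 M
Check: 3s = 5.1 × 10^-8 ≪ 0.048, so the approximation is valid.

s ≈ 1.7e-8 M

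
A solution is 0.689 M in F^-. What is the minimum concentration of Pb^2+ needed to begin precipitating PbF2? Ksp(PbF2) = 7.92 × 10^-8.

PbF2(s) ⇌ Pb^2+(aq) + 2 F^-(aq)
Ksp = [Pb^2+][F^-]^2
Precipitation begins when Q = Ksp. With [F^-] = 0.689 M:
7.92 × 10^-8 = (0.689)^2 × [Pb^2+]
[Pb^2+] = (7.92 × 10^-8 / 4.747 × 10^-1) = 1.67 x 10^-7 M

1.67 × 10^-7 M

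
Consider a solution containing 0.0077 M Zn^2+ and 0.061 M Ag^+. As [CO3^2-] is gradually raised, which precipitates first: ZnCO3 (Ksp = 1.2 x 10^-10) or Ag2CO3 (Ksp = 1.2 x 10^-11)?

Ag2CO3

Each salt begins to precipitate when Q = Ksp, i.e. when [CO3^2-] reaches its threshold.
For ZnCO3: 1.2 x 10^-10 = 0.0077 × [CO3^2-]  ⇒  [CO3^2-] = 1.6 × 10^-8 M.
For Ag2CO3: 1.2 x 10^-11 = (0.061)^2 × [CO3^2-]  ⇒  [CO3^2-] = 3.2 × 10^-9 M.
The salt with the lower threshold [CO3^2-] precipitates first: Ag2CO3.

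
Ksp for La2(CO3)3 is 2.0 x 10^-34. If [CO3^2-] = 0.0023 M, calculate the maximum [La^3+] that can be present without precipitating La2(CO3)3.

[La^3+] = 1.3 × 10^-13 M

La2(CO3)3(s) <=> 2 La^3+(aq) + 3 CO3^2-(aq)
Ksp = [La^3+]^2[CO3^2-]^3
Precipitation begins when Q = Ksp. With [CO3^2-] = 0.0023 M:
2.0 x 10^-34 = (0.0023)^3 × [La^3+]^2
[La^3+] = (2.0 x 10^-34 / 1.22 × 10^-8)^(1/2) = 1.3 x 10^-13 M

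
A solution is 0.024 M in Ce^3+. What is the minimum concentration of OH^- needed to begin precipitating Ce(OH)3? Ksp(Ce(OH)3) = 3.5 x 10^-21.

5.3 x 10^-7 M

Ce(OH)3(s) ⇌ Ce^3+ + 3 OH^-
Ksp = [Ce^3+][OH^-]^3
Precipitation begins when Q = Ksp. With [Ce^3+] = 0.024 M:
3.5 x 10^-21 = (0.024) × [OH^-]^3
[OH^-] = (3.5 x 10^-21 / 2.4 x 10^-2)^(1/3) = 5.3 × 10^-7 M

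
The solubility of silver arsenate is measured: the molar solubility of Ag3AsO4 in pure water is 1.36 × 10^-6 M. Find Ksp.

Ag3AsO4(s) ⇌ 3 Ag^+ + AsO4^3-
Let s = molar solubility. Then [Ag^+] = 3s and [AsO4^3-] = s.
Ksp = [Ag^+]^3[AsO4^3-]
Substituting: Ksp = (3s)^3s = 27s^4
Ksp = 27 × (1.36 × 10^-6)^4 = 9.24 × 10^-23

Ksp = 9.24 × 10^-23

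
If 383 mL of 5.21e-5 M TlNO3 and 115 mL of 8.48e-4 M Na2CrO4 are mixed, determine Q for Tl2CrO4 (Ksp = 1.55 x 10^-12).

Total volume = 383 + 115 = 498 mL.
[Tl^+] = 5.21 × 10^-5 × (383/498) = 4.007 × 10^-5 M
[CrO4^2-] = 8.48 × 10^-4 × (115/498) = 1.958 x 10^-4 M
Tl2CrO4(s) <=> 2 Tl^+ + CrO4^2-, so Q = [Tl^+]^2[CrO4^2-]
Q = (4.007 × 10^-5)^2(1.958 × 10^-4) = 3.14 x 10^-13
Q < Ksp, so no precipitate of Tl2CrO4 forms.

Q ≈ 3.14 × 10^-13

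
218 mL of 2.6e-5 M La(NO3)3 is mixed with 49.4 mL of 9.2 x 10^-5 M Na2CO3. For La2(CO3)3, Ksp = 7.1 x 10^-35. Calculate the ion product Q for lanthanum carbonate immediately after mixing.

Total volume = 218 + 49.4 = 267.4 mL.
[La^3+] = 2.6 × 10^-5 × (218/267.4) = 2.12 × 10^-5 M
[CO3^2-] = 9.2 × 10^-5 × (49.4/267.4) = 1.70 × 10^-5 M
La2(CO3)3(s) ⇌ 2 La^3+ + 3 CO3^2-, so Q = [La^3+]^2[CO3^2-]^3
Q = (2.12 × 10^-5)^2(1.70 × 10^-5)^3 = 2.2 x 10^-24
Q > Ksp, so La2(CO3)3 will precipitate.

Q = 2.2e-24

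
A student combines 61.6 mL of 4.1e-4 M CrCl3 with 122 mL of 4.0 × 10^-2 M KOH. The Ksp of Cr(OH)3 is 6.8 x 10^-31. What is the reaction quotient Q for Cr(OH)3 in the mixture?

Total volume = 61.6 + 122 = 183.6 mL.
[Cr^3+] = 4.1 × 10^-4 × (61.6/183.6) = 1.38 x 10^-4 M
[OH^-] = 4.0 × 10^-2 × (122/183.6) = 2.66 × 10^-2 M
Cr(OH)3(s) <=> Cr^3+ + 3 OH^-, so Q = [Cr^3+][OH^-]^3
Q = (1.38 x 10^-4)(2.66 × 10^-2)^3 = 2.6 × 10^-9
Q > Ksp, so Cr(OH)3 will precipitate.

Q ≈ 2.6e-9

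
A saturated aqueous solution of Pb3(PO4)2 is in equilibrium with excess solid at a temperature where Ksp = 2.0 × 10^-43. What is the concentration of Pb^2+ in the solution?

Pb3(PO4)2(s) ⇌ 3 Pb^2+(aq) + 2 PO4^3-(aq)
Ksp = [Pb^2+]^3[PO4^3-]^2
Let s = molar solubility. Then [Pb^2+] = 3s and [PO4^3-] = 2s.
So Ksp = (3s)^3 × (2s)^2 = 108s^5
Solving, s = (2.0 × 10^-43/108)^(1/5) = 1.13 × 10^-9 M
[Pb^2+] = 3s = 3.4 × 10^-9 M

3.4e-9 M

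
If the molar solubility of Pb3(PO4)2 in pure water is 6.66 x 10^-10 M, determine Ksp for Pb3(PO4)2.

1.42e-44

Pb3(PO4)2(s) <=> 3 Pb^2+ + 2 PO4^3-
For each mole of Pb3(PO4)2 that dissolves: [Pb^2+] = 3s, [PO4^3-] = 2s.
Ksp = [Pb^2+]^3[PO4^3-]^2
Substituting: Ksp = (3s)^3(2s)^2 = 108s^5
With s = 6.66 × 10^-10: Ksp = 1.42 × 10^-44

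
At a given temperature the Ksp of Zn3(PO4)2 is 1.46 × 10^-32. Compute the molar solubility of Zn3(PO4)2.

s ≈ 1.68 × 10^-7 M

Zn3(PO4)2(s) <=> 3 Zn^2+ + 2 PO4^3-
Ksp = [Zn^2+]^3[PO4^3-]^2
Let s = molar solubility. Then [Zn^2+] = 3s and [PO4^3-] = 2s.
Substituting: Ksp = (3s)^3(2s)^2 = 108s^5
s^5 = 1.46 × 10^-32 / 108, so s = 1.68 x 10^-7 M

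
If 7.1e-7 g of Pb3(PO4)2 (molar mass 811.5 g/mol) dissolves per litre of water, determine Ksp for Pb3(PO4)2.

5.5 x 10^-44

Molar solubility s = (7.1 x 10^-7 g/L) / (811.5 g/mol) = 8.75 × 10^-10 M.
Pb3(PO4)2(s) <=> 3 Pb^2+(aq) + 2 PO4^3-(aq)
For each mole of Pb3(PO4)2 that dissolves: [Pb^2+] = 3s, [PO4^3-] = 2s.
Ksp = [Pb^2+]^3[PO4^3-]^2
Substituting: Ksp = (3s)^3(2s)^2 = 108s^5
With s = 8.75 x 10^-10: Ksp = 5.5 × 10^-44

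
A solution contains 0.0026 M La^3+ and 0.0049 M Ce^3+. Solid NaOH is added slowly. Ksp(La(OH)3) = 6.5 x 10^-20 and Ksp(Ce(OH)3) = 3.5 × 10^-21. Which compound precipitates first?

Ce(OH)3

Precipitation of each salt starts when its ion product equals its Ksp.
For La(OH)3: 6.5 x 10^-20 = 0.0026 × [OH^-]^3  ⇒  [OH^-] = 2.9 × 10^-6 M.
For Ce(OH)3: 3.5 × 10^-21 = 0.0049 × [OH^-]^3  ⇒  [OH^-] = 8.9 x 10^-7 M.
The salt with the lower threshold [OH^-] precipitates first: Ce(OH)3.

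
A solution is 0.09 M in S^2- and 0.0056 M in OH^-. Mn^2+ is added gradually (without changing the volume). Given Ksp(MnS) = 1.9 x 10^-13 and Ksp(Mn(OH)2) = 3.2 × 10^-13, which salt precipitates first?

Each salt begins to precipitate when Q = Ksp, i.e. when [Mn^2+] reaches its threshold.
For MnS: 1.9 x 10^-13 = 0.09 × [Mn^2+]  ⇒  [Mn^2+] = 2.1 x 10^-12 M.
For Mn(OH)2: 3.2 × 10^-13 = (0.0056)^2 × [Mn^2+]  ⇒  [Mn^2+] = 1.0 × 10^-8 M.
The salt with the lower threshold [Mn^2+] precipitates first: MnS.

MnS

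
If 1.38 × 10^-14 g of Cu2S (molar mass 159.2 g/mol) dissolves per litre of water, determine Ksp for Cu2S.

2.61 × 10^-48

Molar solubility s = (1.38 × 10^-14 g/L) / (159.2 g/mol) = 8.668 × 10^-17 M.
Cu2S(s) <=> 2 Cu^+(aq) + S^2-(aq)
For each mole of Cu2S that dissolves: [Cu^+] = 2s, [S^2-] = s.
Ksp = [Cu^+]^2[S^2-]
Substituting: Ksp = (2s)^2s = 4s^3
With s = 8.668 × 10^-17: Ksp = 2.61 × 10^-48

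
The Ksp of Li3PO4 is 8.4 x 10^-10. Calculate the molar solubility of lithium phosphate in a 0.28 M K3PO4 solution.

s = 4.8 x 10^-4 M

Li3PO4(s) ⇌ 3 Li^+ + PO4^3-
Ksp = [Li^+]^3[PO4^3-]
If s mol/L dissolves here, [Li^+] = 3s, [PO4^3-] = 0.28 + s ≈ 0.28 (Ksp is small, so little additional dissolves).
Ksp ≈ (3s)^3 × 0.28
s = 4.8 × 10^-4 M
Check: s = 4.8 × 10^-4 ≪ 0.28, so the approximation is valid.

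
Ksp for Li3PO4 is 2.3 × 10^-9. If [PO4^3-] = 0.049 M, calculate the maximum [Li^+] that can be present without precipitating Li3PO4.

[Li^+] ≈ 3.6 × 10^-3 M

Li3PO4(s) ⇌ 3 Li^+ + PO4^3-
Ksp = [Li^+]^3[PO4^3-]
Precipitation begins when Q = Ksp. With [PO4^3-] = 0.049 M:
2.3 × 10^-9 = (0.049) × [Li^+]^3
[Li^+] = (2.3 × 10^-9 / 4.9 × 10^-2)^(1/3) = 3.6 × 10^-3 M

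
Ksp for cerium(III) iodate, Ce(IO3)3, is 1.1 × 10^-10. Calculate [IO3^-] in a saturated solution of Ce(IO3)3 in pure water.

Ce(IO3)3(s) ⇌ Ce^3+ + 3 IO3^-
Ksp = [Ce^3+][IO3^-]^3
If s mol/L of Ce(IO3)3 dissolves, [Ce^3+] = s and [IO3^-] = 3s.
So Ksp = s × (3s)^3 = 27s^4
Solving, s = (1.1 × 10^-10/27)^(1/4) = 1.42 × 10^-3 M
[IO3^-] = 3s = 4.3 × 10^-3 M

[IO3^-] ≈ 4.3 x 10^-3 M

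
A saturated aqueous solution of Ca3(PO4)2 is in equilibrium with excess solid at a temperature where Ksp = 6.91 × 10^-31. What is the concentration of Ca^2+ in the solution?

Ca3(PO4)2(s) ⇌ 3 Ca^2+(aq) + 2 PO4^3-(aq)
Ksp = [Ca^2+]^3[PO4^3-]^2
Let s = molar solubility. Then [Ca^2+] = 3s and [PO4^3-] = 2s.
Ksp = (3s)^3(2s)^2 = 108s^5
Solving, s = (6.91 × 10^-31/108)^(1/5) = 3.641 × 10^-7 M
[Ca^2+] = 3s = 1.09 x 10^-6 M

[Ca^2+] ≈ 1.09e-6 M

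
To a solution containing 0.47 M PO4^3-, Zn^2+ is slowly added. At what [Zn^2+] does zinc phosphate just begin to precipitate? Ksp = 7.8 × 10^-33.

3.3 × 10^-11 M

Zn3(PO4)2(s) <=> 3 Zn^2+ + 2 PO4^3-
Ksp = [Zn^2+]^3[PO4^3-]^2
Precipitation begins when Q = Ksp. With [PO4^3-] = 0.47 M:
7.8 × 10^-33 = (0.47)^2 × [Zn^2+]^3
[Zn^2+] = (7.8 × 10^-33 / 2.21 × 10^-1)^(1/3) = 3.3 x 10^-11 M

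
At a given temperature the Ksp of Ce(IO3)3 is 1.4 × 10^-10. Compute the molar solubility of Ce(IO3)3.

1.5 × 10^-3 M

Ce(IO3)3(s) ⇌ Ce^3+ + 3 IO3^-
Ksp = [Ce^3+][IO3^-]^3
For each mole of Ce(IO3)3 that dissolves: [Ce^3+] = s, [IO3^-] = 3s.
So Ksp = s × (3s)^3 = 27s^4
Solving, s = (1.4 × 10^-10/27)^(1/4) = 1.5 x 10^-3 M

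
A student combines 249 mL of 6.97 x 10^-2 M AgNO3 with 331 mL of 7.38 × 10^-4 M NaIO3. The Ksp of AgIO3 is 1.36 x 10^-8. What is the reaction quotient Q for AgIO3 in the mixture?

Q ≈ 1.26 × 10^-5

Total volume = 249 + 331 = 580 mL.
[Ag^+] = 6.97 × 10^-2 × (249/580) = 2.992 × 10^-2 M
[IO3^-] = 7.38 x 10^-4 × (331/580) = 4.212 x 10^-4 M
AgIO3(s) ⇌ Ag^+(aq) + IO3^-(aq), so Q = [Ag^+][IO3^-]
Q = (2.992 × 10^-2)(4.212 × 10^-4) = 1.26 × 10^-5
Q > Ksp, so AgIO3 will precipitate.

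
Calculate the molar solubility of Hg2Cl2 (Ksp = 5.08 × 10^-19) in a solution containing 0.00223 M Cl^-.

Hg2Cl2(s) ⇌ Hg2^2+ + 2 Cl^-
Ksp = [Hg2^2+][Cl^-]^2
Let s be the molar solubility in this solution. [Hg2^2+] = s, [Cl^-] = 0.00223 + 2s ≈ 0.00223 (common-ion effect: Cl^- is already 0.00223 M).
Ksp ≈ s × (0.00223)^2
s = 1.02 × 10^-13 M
Check: 2s = 2.0 × 10^-13 ≪ 0.00223, so the approximation is valid.

s ≈ 1.02 × 10^-13 M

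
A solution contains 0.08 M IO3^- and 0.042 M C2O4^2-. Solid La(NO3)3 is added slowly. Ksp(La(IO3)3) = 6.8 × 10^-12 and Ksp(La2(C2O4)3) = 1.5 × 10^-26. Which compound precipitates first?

Precipitation of each salt starts when its ion product equals its Ksp.
For La(IO3)3: 6.8 × 10^-12 = (0.08)^3 × [La^3+]  ⇒  [La^3+] = 1.3 × 10^-8 M.
For La2(C2O4)3: 1.5 × 10^-26 = (0.042)^3 × [La^3+]^2  ⇒  [La^3+] = 1.4 × 10^-11 M.
The salt with the lower threshold [La^3+] precipitates first: La2(C2O4)3.

La2(C2O4)3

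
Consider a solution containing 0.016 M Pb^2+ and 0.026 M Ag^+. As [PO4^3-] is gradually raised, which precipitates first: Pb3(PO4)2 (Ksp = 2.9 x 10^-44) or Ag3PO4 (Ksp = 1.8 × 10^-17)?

Each salt begins to precipitate when Q = Ksp, i.e. when [PO4^3-] reaches its threshold.
For Pb3(PO4)2: 2.9 x 10^-44 = (0.016)^3 × [PO4^3-]^2  ⇒  [PO4^3-] = 8.4 × 10^-20 M.
For Ag3PO4: 1.8 × 10^-17 = (0.026)^3 × [PO4^3-]  ⇒  [PO4^3-] = 1.0 × 10^-12 M.
The salt with the lower threshold [PO4^3-] precipitates first: Pb3(PO4)2.

Pb3(PO4)2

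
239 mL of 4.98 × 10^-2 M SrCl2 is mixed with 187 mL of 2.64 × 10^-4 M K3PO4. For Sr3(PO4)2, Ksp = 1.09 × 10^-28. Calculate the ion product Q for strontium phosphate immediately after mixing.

Total volume = 239 + 187 = 426 mL.
[Sr^2+] = 4.98 × 10^-2 × (239/426) = 2.794 x 10^-2 M
[PO4^3-] = 2.64 x 10^-4 × (187/426) = 1.159 × 10^-4 M
Sr3(PO4)2(s) ⇌ 3 Sr^2+(aq) + 2 PO4^3-(aq), so Q = [Sr^2+]^3[PO4^3-]^2
Q = (2.794 × 10^-2)^3(1.159 × 10^-4)^2 = 2.93 × 10^-13
Q > Ksp, so Sr3(PO4)2 will precipitate.

2.93e-13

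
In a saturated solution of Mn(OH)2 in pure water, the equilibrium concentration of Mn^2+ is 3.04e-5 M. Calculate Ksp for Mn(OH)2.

Mn(OH)2(s) ⇌ Mn^2+(aq) + 2 OH^-(aq)
Stoichiometry gives [OH^-] = (2/1)[Mn^2+] = 6.080 x 10^-5 M.
Ksp = [Mn^2+][OH^-]^2
Ksp = 3.04 x 10^-5 × (6.080 × 10^-5)^2 = 1.12 × 10^-13

1.12 × 10^-13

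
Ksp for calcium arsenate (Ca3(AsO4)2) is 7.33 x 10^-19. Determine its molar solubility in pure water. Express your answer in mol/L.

Ca3(AsO4)2(s) <=> 3 Ca^2+(aq) + 2 AsO4^3-(aq)
Ksp = [Ca^2+]^3[AsO4^3-]^2
With molar solubility s: [Ca^2+] = 3s, [AsO4^3-] = 2s.
Substituting: Ksp = (3s)^3(2s)^2 = 108s^5
Solving, s = (7.33 x 10^-19/108)^(1/5) = 9.25 × 10^-5 M

9.25 x 10^-5 M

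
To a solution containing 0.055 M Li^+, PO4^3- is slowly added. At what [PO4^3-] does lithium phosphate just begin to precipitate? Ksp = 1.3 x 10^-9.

[PO4^3-] = 7.8 × 10^-6 M

Li3PO4(s) ⇌ 3 Li^+ + PO4^3-
Ksp = [Li^+]^3[PO4^3-]
Precipitation begins when Q = Ksp. With [Li^+] = 0.055 M:
1.3 x 10^-9 = (0.055)^3 × [PO4^3-]
[PO4^3-] = (1.3 x 10^-9 / 1.66 × 10^-4) = 7.8 × 10^-6 M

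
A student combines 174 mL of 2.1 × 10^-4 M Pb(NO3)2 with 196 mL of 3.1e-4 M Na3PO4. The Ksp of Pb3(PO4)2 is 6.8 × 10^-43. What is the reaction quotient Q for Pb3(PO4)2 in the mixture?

Total volume = 174 + 196 = 370 mL.
[Pb^2+] = 2.1 x 10^-4 × (174/370) = 9.88 x 10^-5 M
[PO4^3-] = 3.1 × 10^-4 × (196/370) = 1.64 × 10^-4 M
Pb3(PO4)2(s) <=> 3 Pb^2+(aq) + 2 PO4^3-(aq), so Q = [Pb^2+]^3[PO4^3-]^2
Q = (9.88 x 10^-5)^3(1.64 x 10^-4)^2 = 2.6 × 10^-20
Q > Ksp, so Pb3(PO4)2 will precipitate.

Q = 2.6 x 10^-20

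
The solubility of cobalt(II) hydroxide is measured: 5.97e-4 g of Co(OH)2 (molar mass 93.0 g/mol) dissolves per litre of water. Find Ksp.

Molar solubility s = (5.97 × 10^-4 g/L) / (93.0 g/mol) = 6.419 × 10^-6 M.
Co(OH)2(s) ⇌ Co^2+(aq) + 2 OH^-(aq)
For each mole of Co(OH)2 that dissolves: [Co^2+] = s, [OH^-] = 2s.
Ksp = [Co^2+][OH^-]^2
Ksp = s(2s)^2 = 4s^3
With s = 6.419 x 10^-6: Ksp = 1.06 × 10^-15

Ksp = 1.06 × 10^-15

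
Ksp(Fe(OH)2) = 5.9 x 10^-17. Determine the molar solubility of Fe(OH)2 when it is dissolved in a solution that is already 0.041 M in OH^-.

s = 3.5e-14 M

Fe(OH)2(s) <=> Fe^2+ + 2 OH^-
Ksp = [Fe^2+][OH^-]^2
Let s be the molar solubility in this solution. [Fe^2+] = s, [OH^-] = 0.041 + 2s ≈ 0.041 (Ksp is small, so little additional dissolves).
Ksp ≈ s × (0.041)^2
s = 3.5 × 10^-14 M
Check: 2s = 7.0 x 10^-14 ≪ 0.041, so the approximation is valid.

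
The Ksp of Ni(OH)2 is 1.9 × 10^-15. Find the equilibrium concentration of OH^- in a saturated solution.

Ni(OH)2(s) ⇌ Ni^2+ + 2 OH^-
Ksp = [Ni^2+][OH^-]^2
Let s = molar solubility. Then [Ni^2+] = s and [OH^-] = 2s.
Substituting: Ksp = s(2s)^2 = 4s^3
s = (1.9 × 10^-15 / 4)^(1/3) = 7.80 × 10^-6 M
[OH^-] = 2s = 1.6 x 10^-5 M

[OH^-] ≈ 1.6 × 10^-5 M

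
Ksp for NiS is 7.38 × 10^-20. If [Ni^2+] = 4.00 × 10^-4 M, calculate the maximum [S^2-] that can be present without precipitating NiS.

NiS(s) ⇌ Ni^2+(aq) + S^2-(aq)
Ksp = [Ni^2+][S^2-]
Precipitation begins when Q = Ksp. With [Ni^2+] = 4.00 × 10^-4 M:
7.38 × 10^-20 = (4.00 × 10^-4) × [S^2-]
[S^2-] = (7.38 × 10^-20 / 4.00 × 10^-4) = 1.85 x 10^-16 M

[S^2-] ≈ 1.85 × 10^-16 M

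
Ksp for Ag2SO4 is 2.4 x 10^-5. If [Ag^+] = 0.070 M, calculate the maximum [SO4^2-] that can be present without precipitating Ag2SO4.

[SO4^2-] ≈ 4.9 × 10^-3 M

Ag2SO4(s) ⇌ 2 Ag^+(aq) + SO4^2-(aq)
Ksp = [Ag^+]^2[SO4^2-]
Precipitation begins when Q = Ksp. With [Ag^+] = 0.070 M:
2.4 x 10^-5 = (0.070)^2 × [SO4^2-]
[SO4^2-] = (2.4 x 10^-5 / 4.90 × 10^-3) = 4.9 × 10^-3 M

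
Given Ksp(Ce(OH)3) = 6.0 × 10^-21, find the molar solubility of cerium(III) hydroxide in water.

Ce(OH)3(s) <=> Ce^3+(aq) + 3 OH^-(aq)
Ksp = [Ce^3+][OH^-]^3
With molar solubility s: [Ce^3+] = s, [OH^-] = 3s.
Substituting: Ksp = s(3s)^3 = 27s^4
s^4 = 6.0 × 10^-21 / 27, so s = 3.9 × 10^-6 M

3.9e-6 M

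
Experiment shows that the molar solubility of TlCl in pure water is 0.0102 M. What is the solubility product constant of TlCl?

Ksp = 1.04e-4

TlCl(s) ⇌ Tl^+(aq) + Cl^-(aq)
With molar solubility s: [Tl^+] = s, [Cl^-] = s.
Ksp = [Tl^+][Cl^-]
Ksp = s × s = s^2
Ksp = (1.02 × 10^-2)^2 = 1.04 × 10^-4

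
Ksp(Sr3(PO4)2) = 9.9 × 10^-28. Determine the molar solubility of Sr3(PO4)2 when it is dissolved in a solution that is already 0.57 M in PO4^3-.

4.8 × 10^-10 M

Sr3(PO4)2(s) ⇌ 3 Sr^2+ + 2 PO4^3-
Ksp = [Sr^2+]^3[PO4^3-]^2
Let s be the molar solubility in this solution. [Sr^2+] = 3s, [PO4^3-] = 0.57 + 2s ≈ 0.57 (common-ion effect: PO4^3- is already 0.57 M).
Ksp ≈ (3s)^3 × (0.57)^2
s = 4.8 × 10^-10 M
Check: 2s = 9.7 × 10^-10 ≪ 0.57, so the approximation is valid.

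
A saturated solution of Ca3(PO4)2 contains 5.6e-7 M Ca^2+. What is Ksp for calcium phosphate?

2.4 × 10^-32

Ca3(PO4)2(s) ⇌ 3 Ca^2+(aq) + 2 PO4^3-(aq)
Stoichiometry gives [PO4^3-] = (2/3)[Ca^2+] = 3.73 × 10^-7 M.
Ksp = [Ca^2+]^3[PO4^3-]^2
Ksp = (5.6 x 10^-7)^3 × (3.73 x 10^-7)^2 = 2.4 x 10^-32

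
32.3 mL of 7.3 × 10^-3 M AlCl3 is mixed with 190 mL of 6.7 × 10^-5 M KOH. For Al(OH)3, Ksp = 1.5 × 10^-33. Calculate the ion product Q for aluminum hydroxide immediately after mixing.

Q = 2.0e-16

Total volume = 32.3 + 190 = 222.3 mL.
[Al^3+] = 7.3 x 10^-3 × (32.3/222.3) = 1.06 x 10^-3 M
[OH^-] = 6.7 x 10^-5 × (190/222.3) = 5.73 × 10^-5 M
Al(OH)3(s) <=> Al^3+ + 3 OH^-, so Q = [Al^3+][OH^-]^3
Q = (1.06 × 10^-3)(5.73 × 10^-5)^3 = 2.0 × 10^-16
Q > Ksp, so Al(OH)3 will precipitate.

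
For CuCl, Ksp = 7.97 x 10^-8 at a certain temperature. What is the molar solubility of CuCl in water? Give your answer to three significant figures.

2.82 × 10^-4 M

CuCl(s) <=> Cu^+ + Cl^-
Ksp = [Cu^+][Cl^-]
If s mol/L of CuCl dissolves, [Cu^+] = s and [Cl^-] = s.
Ksp = s^2
s = √(7.97 x 10^-8) = 2.82 x 10^-4 M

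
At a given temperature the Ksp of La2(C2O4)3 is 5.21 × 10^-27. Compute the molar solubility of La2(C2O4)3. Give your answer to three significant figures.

s ≈ 2.17 x 10^-6 M

La2(C2O4)3(s) ⇌ 2 La^3+(aq) + 3 C2O4^2-(aq)
Ksp = [La^3+]^2[C2O4^2-]^3
For each mole of La2(C2O4)3 that dissolves: [La^3+] = 2s, [C2O4^2-] = 3s.
Substituting: Ksp = (2s)^2(3s)^3 = 108s^5
s = (5.21 × 10^-27 / 108)^(1/5) = 2.17 × 10^-6 M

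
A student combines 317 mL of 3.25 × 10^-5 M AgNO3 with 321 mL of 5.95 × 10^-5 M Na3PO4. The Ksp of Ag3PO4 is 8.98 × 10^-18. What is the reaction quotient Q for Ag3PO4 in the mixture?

1.26 x 10^-19

Total volume = 317 + 321 = 638 mL.
[Ag^+] = 3.25 × 10^-5 × (317/638) = 1.615 × 10^-5 M
[PO4^3-] = 5.95 x 10^-5 × (321/638) = 2.994 × 10^-5 M
Ag3PO4(s) ⇌ 3 Ag^+(aq) + PO4^3-(aq), so Q = [Ag^+]^3[PO4^3-]
Q = (1.615 x 10^-5)^3(2.994 x 10^-5) = 1.26 × 10^-19
Q < Ksp, so no precipitate of Ag3PO4 forms.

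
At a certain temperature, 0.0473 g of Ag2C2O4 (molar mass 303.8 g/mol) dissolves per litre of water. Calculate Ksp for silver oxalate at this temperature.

1.51 × 10^-11

Molar solubility s = (4.73 × 10^-2 g/L) / (303.8 g/mol) = 1.557 x 10^-4 M.
Ag2C2O4(s) ⇌ 2 Ag^+(aq) + C2O4^2-(aq)
For each mole of Ag2C2O4 that dissolves: [Ag^+] = 2s, [C2O4^2-] = s.
Ksp = [Ag^+]^2[C2O4^2-]
Substituting: Ksp = (2s)^2s = 4s^3
Ksp = 4 × (1.557 x 10^-4)^3 = 1.51 × 10^-11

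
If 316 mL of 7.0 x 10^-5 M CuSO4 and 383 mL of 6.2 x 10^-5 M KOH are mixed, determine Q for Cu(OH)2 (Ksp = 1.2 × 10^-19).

Total volume = 316 + 383 = 699 mL.
[Cu^2+] = 7.0 × 10^-5 × (316/699) = 3.16 × 10^-5 M
[OH^-] = 6.2 x 10^-5 × (383/699) = 3.40 x 10^-5 M
Cu(OH)2(s) ⇌ Cu^2+ + 2 OH^-, so Q = [Cu^2+][OH^-]^2
Q = (3.16 x 10^-5)(3.40 × 10^-5)^2 = 3.7 × 10^-14
Q > Ksp, so Cu(OH)2 will precipitate.

Q = 3.7 × 10^-14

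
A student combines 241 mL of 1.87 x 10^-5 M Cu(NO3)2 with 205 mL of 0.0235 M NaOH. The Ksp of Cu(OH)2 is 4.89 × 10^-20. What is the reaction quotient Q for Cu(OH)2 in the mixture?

1.18 × 10^-9

Total volume = 241 + 205 = 446 mL.
[Cu^2+] = 1.87 × 10^-5 × (241/446) = 1.010 × 10^-5 M
[OH^-] = 2.35 x 10^-2 × (205/446) = 1.080 × 10^-2 M
Cu(OH)2(s) <=> Cu^2+ + 2 OH^-, so Q = [Cu^2+][OH^-]^2
Q = (1.010 x 10^-5)(1.080 x 10^-2)^2 = 1.18 × 10^-9
Q > Ksp, so Cu(OH)2 will precipitate.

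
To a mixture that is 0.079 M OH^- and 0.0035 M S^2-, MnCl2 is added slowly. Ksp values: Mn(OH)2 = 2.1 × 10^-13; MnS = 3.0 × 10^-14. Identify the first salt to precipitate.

Precipitation of each salt starts when its ion product equals its Ksp.
For Mn(OH)2: 2.1 × 10^-13 = (0.079)^2 × [Mn^2+]  ⇒  [Mn^2+] = 3.4 × 10^-11 M.
For MnS: 3.0 × 10^-14 = 0.0035 × [Mn^2+]  ⇒  [Mn^2+] = 8.6 × 10^-12 M.
The salt with the lower threshold [Mn^2+] precipitates first: MnS.

MnS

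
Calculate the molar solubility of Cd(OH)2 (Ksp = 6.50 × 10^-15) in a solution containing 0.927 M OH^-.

Cd(OH)2(s) ⇌ Cd^2+ + 2 OH^-
Ksp = [Cd^2+][OH^-]^2
Let s = moles of Cd(OH)2 that dissolve per litre. [Cd^2+] = s, [OH^-] = 0.927 + 2s ≈ 0.927 (common-ion effect: OH^- is already 0.927 M).
Ksp ≈ s × (0.927)^2
s = 7.56 × 10^-15 M
Check: 2s = 1.5 × 10^-14 ≪ 0.927, so the approximation is valid.

s ≈ 7.56 × 10^-15 M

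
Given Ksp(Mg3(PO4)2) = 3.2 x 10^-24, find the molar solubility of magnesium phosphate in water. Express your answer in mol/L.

s ≈ 7.8 x 10^-6 M

Mg3(PO4)2(s) ⇌ 3 Mg^2+(aq) + 2 PO4^3-(aq)
Ksp = [Mg^2+]^3[PO4^3-]^2
With molar solubility s: [Mg^2+] = 3s, [PO4^3-] = 2s.
Substituting: Ksp = (3s)^3(2s)^2 = 108s^5
s = (3.2 x 10^-24 / 108)^(1/5) = 7.8 x 10^-6 M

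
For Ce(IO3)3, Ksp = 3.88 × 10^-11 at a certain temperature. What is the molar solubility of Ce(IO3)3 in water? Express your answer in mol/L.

Ce(IO3)3(s) <=> Ce^3+(aq) + 3 IO3^-(aq)
Ksp = [Ce^3+][IO3^-]^3
If s mol/L of Ce(IO3)3 dissolves, [Ce^3+] = s and [IO3^-] = 3s.
So Ksp = s × (3s)^3 = 27s^4
Solving, s = (3.88 × 10^-11/27)^(1/4) = 1.09 x 10^-3 M

s ≈ 1.09 × 10^-3 M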